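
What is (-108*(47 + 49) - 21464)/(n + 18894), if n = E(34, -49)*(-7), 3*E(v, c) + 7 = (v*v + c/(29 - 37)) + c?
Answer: -763968/391513 ≈ -1.9513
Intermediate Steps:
E(v, c) = -7/3 + v²/3 + 7*c/24 (E(v, c) = -7/3 + ((v*v + c/(29 - 37)) + c)/3 = -7/3 + ((v² + c/(-8)) + c)/3 = -7/3 + ((v² - c/8) + c)/3 = -7/3 + (v² + 7*c/8)/3 = -7/3 + (v²/3 + 7*c/24) = -7/3 + v²/3 + 7*c/24)
n = -61943/24 (n = (-7/3 + (⅓)*34² + (7/24)*(-49))*(-7) = (-7/3 + (⅓)*1156 - 343/24)*(-7) = (-7/3 + 1156/3 - 343/24)*(-7) = (8849/24)*(-7) = -61943/24 ≈ -2581.0)
(-108*(47 + 49) - 21464)/(n + 18894) = (-108*(47 + 49) - 21464)/(-61943/24 + 18894) = (-108*96 - 21464)/(391513/24) = (-10368 - 21464)*(24/391513) = -31832*24/391513 = -763968/391513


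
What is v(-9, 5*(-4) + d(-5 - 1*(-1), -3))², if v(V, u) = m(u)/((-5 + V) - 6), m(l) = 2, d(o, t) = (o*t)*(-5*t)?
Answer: 1/100 ≈ 0.010000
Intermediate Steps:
d(o, t) = -5*o*t²
v(V, u) = 2/(-11 + V) (v(V, u) = 2/((-5 + V) - 6) = 2/(-11 + V))
v(-9, 5*(-4) + d(-5 - 1*(-1), -3))² = (2/(-11 - 9))² = (2/(-20))² = (2*(-1/20))² = (-⅒)² = 1/100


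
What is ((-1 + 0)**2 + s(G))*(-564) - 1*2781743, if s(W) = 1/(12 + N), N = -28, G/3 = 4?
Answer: -11129087/4 ≈ -2.7823e+6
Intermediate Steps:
G = 12 (G = 3*4 = 12)
s(W) = -1/16 (s(W) = 1/(12 - 28) = 1/(-16) = -1/16)
((-1 + 0)**2 + s(G))*(-564) - 1*2781743 = ((-1 + 0)**2 - 1/16)*(-564) - 1*2781743 = ((-1)**2 - 1/16)*(-564) - 2781743 = (1 - 1/16)*(-564) - 2781743 = (15/16)*(-564) - 2781743 = -2115/4 - 2781743 = -11129087/4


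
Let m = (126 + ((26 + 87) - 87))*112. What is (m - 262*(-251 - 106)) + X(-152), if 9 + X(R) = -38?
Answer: 110511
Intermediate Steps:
X(R) = -47 (X(R) = -9 - 38 = -47)
m = 17024 (m = (126 + (113 - 87))*112 = (126 + 26)*112 = 152*112 = 17024)
(m - 262*(-251 - 106)) + X(-152) = (17024 - 262*(-251 - 106)) - 47 = (17024 - 262*(-357)) - 47 = (17024 + 93534) - 47 = 110558 - 47 = 110511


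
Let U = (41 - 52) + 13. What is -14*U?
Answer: -28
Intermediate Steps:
U = 2 (U = -11 + 13 = 2)
-14*U = -14*2 = -28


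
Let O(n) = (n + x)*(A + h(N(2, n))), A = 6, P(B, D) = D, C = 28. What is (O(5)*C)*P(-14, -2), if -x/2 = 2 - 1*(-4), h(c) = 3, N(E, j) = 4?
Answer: 3528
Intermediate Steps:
x = -12 (x = -2*(2 - 1*(-4)) = -2*(2 + 4) = -2*6 = -12)
O(n) = -108 + 9*n (O(n) = (n - 12)*(6 + 3) = (-12 + n)*9 = -108 + 9*n)
(O(5)*C)*P(-14, -2) = ((-108 + 9*5)*28)*(-2) = ((-108 + 45)*28)*(-2) = -63*28*(-2) = -1764*(-2) = 3528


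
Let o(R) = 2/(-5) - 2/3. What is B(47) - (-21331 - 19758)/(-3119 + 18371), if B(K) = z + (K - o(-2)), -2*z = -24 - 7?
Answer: 5053039/76260 ≈ 66.261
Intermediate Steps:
o(R) = -16/15 (o(R) = 2*(-⅕) - 2*⅓ = -⅖ - ⅔ = -16/15)
z = 31/2 (z = -(-24 - 7)/2 = -½*(-31) = 31/2 ≈ 15.500)
B(K) = 497/30 + K (B(K) = 31/2 + (K - 1*(-16/15)) = 31/2 + (K + 16/15) = 31/2 + (16/15 + K) = 497/30 + K)
B(47) - (-21331 - 19758)/(-3119 + 18371) = (497/30 + 47) - (-21331 - 19758)/(-3119 + 18371) = 1907/30 - (-41089)/15252 = 1907/30 - 1*(-41089/15252) = 1907/30 + 41089/15252 = 5053039/76260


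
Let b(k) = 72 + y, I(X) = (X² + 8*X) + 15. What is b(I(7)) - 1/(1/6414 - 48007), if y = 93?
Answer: 50806294419/307916897 ≈ 165.00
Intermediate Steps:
I(X) = 15 + X² + 8*X
b(k) = 165 (b(k) = 72 + 93 = 165)
b(I(7)) - 1/(1/6414 - 48007) = 165 - 1/(1/6414 - 48007) = 165 - 1/(-307916897/6414) = 165 - 1*(-6414/307916897) = 165 + 6414/307916897 = 50806294419/307916897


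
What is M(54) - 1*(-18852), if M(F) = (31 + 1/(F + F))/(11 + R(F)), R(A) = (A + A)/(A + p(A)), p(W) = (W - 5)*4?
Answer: 2909885489/154332 ≈ 18855.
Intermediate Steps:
p(W) = -20 + 4*W (p(W) = (-5 + W)*4 = -20 + 4*W)
R(A) = 2*A/(-20 + 5*A) (R(A) = (A + A)/(A + (-20 + 4*A)) = (2*A)/(-20 + 5*A) = 2*A/(-20 + 5*A))
M(F) = (31 + 1/(2*F))/(11 + 2*F/(5*(-4 + F))) (M(F) = (31 + 1/(F + F))/(11 + 2*F/(5*(-4 + F))) = (31 + 1/(2*F))/(11 + 2*F/(5*(-4 + F))))
M(54) - 1*(-18852) = (5/2)*(1 + 62*54)*(-4 + 54)/(54*(-220 + 57*54)) - 1*(-18852) = (5/2)*(1/54)*(1 + 3348)*50/(-220 + 3078) + 18852 = (5/2)*(1/54)*3349*50/2858 + 18852 = (5/2)*(1/54)*(1/2858)*3349*50 + 18852 = 418625/154332 + 18852 = 2909885489/154332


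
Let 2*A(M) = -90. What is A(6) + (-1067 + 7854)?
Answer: 6742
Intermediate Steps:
A(M) = -45 (A(M) = (1/2)*(-90) = -45)
A(6) + (-1067 + 7854) = -45 + (-1067 + 7854) = -45 + 6787 = 6742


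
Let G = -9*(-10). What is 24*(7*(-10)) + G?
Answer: -1590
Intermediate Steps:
G = 90
24*(7*(-10)) + G = 24*(7*(-10)) + 90 = 24*(-70) + 90 = -1680 + 90 = -1590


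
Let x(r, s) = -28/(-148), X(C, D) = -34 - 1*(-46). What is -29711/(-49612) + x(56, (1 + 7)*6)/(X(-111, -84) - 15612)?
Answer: 4287210479/7159011600 ≈ 0.59886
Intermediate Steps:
X(C, D) = 12 (X(C, D) = -34 + 46 = 12)
x(r, s) = 7/37 (x(r, s) = -28*(-1/148) = 7/37)
-29711/(-49612) + x(56, (1 + 7)*6)/(X(-111, -84) - 15612) = -29711/(-49612) + 7/(37*(12 - 15612)) = -29711*(-1/49612) + (7/37)/(-15600) = 29711/49612 + (7/37)*(-1/15600) = 29711/49612 - 7/577200 = 4287210479/7159011600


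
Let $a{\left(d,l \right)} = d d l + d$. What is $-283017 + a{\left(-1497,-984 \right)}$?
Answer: $-2205437370$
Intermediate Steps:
$a{\left(d,l \right)} = d + l d^{2}$ ($a{\left(d,l \right)} = d^{2} l + d = l d^{2} + d = d + l d^{2}$)
$-283017 + a{\left(-1497,-984 \right)} = -283017 - 1497 \left(1 - -1473048\right) = -283017 - 1497 \left(1 + 1473048\right) = -283017 - 2205154353 = -2205437370$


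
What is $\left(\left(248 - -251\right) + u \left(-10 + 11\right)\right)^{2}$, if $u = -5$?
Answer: $244036$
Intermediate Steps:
$\left(\left(248 - -251\right) + u \left(-10 + 11\right)\right)^{2} = \left(\left(248 - -251\right) - 5 \left(-10 + 11\right)\right)^{2} = \left(\left(248 + 251\right) - 5\right)^{2} = \left(499 - 5\right)^{2} = 494^{2} = 244036$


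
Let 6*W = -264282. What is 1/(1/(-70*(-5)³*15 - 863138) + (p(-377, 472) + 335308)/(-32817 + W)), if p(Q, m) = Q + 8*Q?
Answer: -3515989952/15182792649 ≈ -0.23158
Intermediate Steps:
W = -44047 (W = (⅙)*(-264282) = -44047)
p(Q, m) = 9*Q
1/(1/(-70*(-5)³*15 - 863138) + (p(-377, 472) + 335308)/(-32817 + W)) = 1/(1/(-70*(-5)³*15 - 863138) + (9*(-377) + 335308)/(-32817 - 44047)) = 1/(1/(-70*(-125)*15 - 863138) + (-3393 + 335308)/(-76864)) = 1/(1/(8750*15 - 863138) + 331915*(-1/76864)) = 1/(1/(131250 - 863138) - 331915/76864) = 1/(1/(-731888) - 331915/76864) = 1/(-1/731888 - 331915/76864) = 1/(-15182792649/3515989952) = -3515989952/15182792649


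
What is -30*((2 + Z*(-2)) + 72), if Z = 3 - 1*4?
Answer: -2280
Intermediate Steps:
Z = -1 (Z = 3 - 4 = -1)
-30*((2 + Z*(-2)) + 72) = -30*((2 - 1*(-2)) + 72) = -30*((2 + 2) + 72) = -30*(4 + 72) = -30*76 = -2280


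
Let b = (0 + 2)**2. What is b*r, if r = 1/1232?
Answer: 1/308 ≈ 0.0032468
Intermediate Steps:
r = 1/1232 ≈ 0.00081169
b = 4 (b = 2**2 = 4)
b*r = 4*(1/1232) = 1/308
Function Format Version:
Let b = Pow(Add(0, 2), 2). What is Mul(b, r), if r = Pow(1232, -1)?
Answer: Rational(1, 308) ≈ 0.0032468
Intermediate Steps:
r = Rational(1, 1232) ≈ 0.00081169
b = 4 (b = Pow(2, 2) = 4)
Mul(b, r) = Mul(4, Rational(1, 1232)) = Rational(1, 308)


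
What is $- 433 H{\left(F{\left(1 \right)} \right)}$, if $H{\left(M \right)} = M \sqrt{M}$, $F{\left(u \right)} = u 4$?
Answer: $-3464$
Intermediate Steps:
$F{\left(u \right)} = 4 u$
$H{\left(M \right)} = M^{\frac{3}{2}}$
$- 433 H{\left(F{\left(1 \right)} \right)} = - 433 \left(4 \cdot 1\right)^{\frac{3}{2}} = - 433 \cdot 4^{\frac{3}{2}} = \left(-433\right) 8 = -3464$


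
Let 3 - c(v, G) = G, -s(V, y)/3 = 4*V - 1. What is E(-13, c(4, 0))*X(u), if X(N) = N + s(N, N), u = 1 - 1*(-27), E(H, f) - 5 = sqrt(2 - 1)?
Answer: -1830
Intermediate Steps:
s(V, y) = 3 - 12*V (s(V, y) = -3*(4*V - 1) = -3*(-1 + 4*V) = 3 - 12*V)
c(v, G) = 3 - G
E(H, f) = 6 (E(H, f) = 5 + sqrt(2 - 1) = 5 + sqrt(1) = 5 + 1 = 6)
u = 28 (u = 1 + 27 = 28)
X(N) = 3 - 11*N (X(N) = N + (3 - 12*N) = 3 - 11*N)
E(-13, c(4, 0))*X(u) = 6*(3 - 11*28) = 6*(3 - 308) = 6*(-305) = -1830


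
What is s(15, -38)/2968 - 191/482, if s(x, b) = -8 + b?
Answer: -147265/357644 ≈ -0.41176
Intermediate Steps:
s(15, -38)/2968 - 191/482 = (-8 - 38)/2968 - 191/482 = -46*1/2968 - 191*1/482 = -23/1484 - 191/482 = -147265/357644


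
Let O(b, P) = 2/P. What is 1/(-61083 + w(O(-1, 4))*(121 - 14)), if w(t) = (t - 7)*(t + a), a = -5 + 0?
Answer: -4/231813 ≈ -1.7255e-5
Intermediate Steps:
a = -5
w(t) = (-7 + t)*(-5 + t) (w(t) = (t - 7)*(t - 5) = (-7 + t)*(-5 + t))
1/(-61083 + w(O(-1, 4))*(121 - 14)) = 1/(-61083 + (35 + (2/4)² - 24/4)*(121 - 14)) = 1/(-61083 + (35 + (2*(¼))² - 24/4)*107) = 1/(-61083 + (35 + (½)² - 12*½)*107) = 1/(-61083 + (35 + ¼ - 6)*107) = 1/(-61083 + (117/4)*107) = 1/(-61083 + 12519/4) = 1/(-231813/4) = -4/231813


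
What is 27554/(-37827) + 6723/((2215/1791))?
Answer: 455409827401/83786805 ≈ 5435.3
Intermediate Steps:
27554/(-37827) + 6723/((2215/1791)) = 27554*(-1/37827) + 6723/((2215*(1/1791))) = -27554/37827 + 6723/(2215/1791) = -27554/37827 + 6723*(1791/2215) = -27554/37827 + 12040893/2215 = 455409827401/83786805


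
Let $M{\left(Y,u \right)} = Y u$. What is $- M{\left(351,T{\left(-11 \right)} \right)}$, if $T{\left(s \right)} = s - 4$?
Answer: $5265$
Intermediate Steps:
$T{\left(s \right)} = -4 + s$
$- M{\left(351,T{\left(-11 \right)} \right)} = - 351 \left(-4 - 11\right) = - 351 \left(-15\right) = \left(-1\right) \left(-5265\right) = 5265$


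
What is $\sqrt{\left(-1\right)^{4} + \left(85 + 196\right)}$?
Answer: $\sqrt{282} \approx 16.793$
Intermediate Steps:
$\sqrt{\left(-1\right)^{4} + \left(85 + 196\right)} = \sqrt{1 + 281} = \sqrt{282}$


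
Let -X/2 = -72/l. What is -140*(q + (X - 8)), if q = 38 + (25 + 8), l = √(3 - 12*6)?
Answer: -8820 + 6720*I*√69/23 ≈ -8820.0 + 2427.0*I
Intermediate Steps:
l = I*√69 (l = √(3 - 72) = √(-69) = I*√69 ≈ 8.3066*I)
X = -48*I*√69/23 (X = -(-144)/(I*√69) = -(-144)*(-I*√69/69) = -48*I*√69/23 ≈ -17.336*I)
q = 71 (q = 38 + 33 = 71)
-140*(q + (X - 8)) = -140*(71 + (-48*I*√69/23 - 8)) = -140*(71 + (-8 - 48*I*√69/23)) = -140*(63 - 48*I*√69/23) = -8820 + 6720*I*√69/23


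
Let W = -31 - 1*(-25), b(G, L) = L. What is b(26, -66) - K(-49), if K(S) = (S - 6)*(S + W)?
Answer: -3091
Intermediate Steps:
W = -6 (W = -31 + 25 = -6)
K(S) = (-6 + S)**2 (K(S) = (S - 6)*(S - 6) = (-6 + S)*(-6 + S) = (-6 + S)**2)
b(26, -66) - K(-49) = -66 - (36 + (-49)**2 - 12*(-49)) = -66 - (36 + 2401 + 588) = -66 - 1*3025 = -66 - 3025 = -3091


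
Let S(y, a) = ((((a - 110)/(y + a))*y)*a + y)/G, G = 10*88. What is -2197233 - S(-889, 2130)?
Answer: -2395728099991/1092080 ≈ -2.1937e+6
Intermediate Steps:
G = 880
S(y, a) = y/880 + a*y*(-110 + a)/(880*(a + y)) (S(y, a) = ((((a - 110)/(y + a))*y)*a + y)/880 = ((((-110 + a)/(a + y))*y)*a + y)*(1/880) = ((y*(-110 + a)/(a + y))*a + y)*(1/880) = (a*y*(-110 + a)/(a + y) + y)*(1/880) = (y + a*y*(-110 + a)/(a + y))*(1/880) = y/880 + a*y*(-110 + a)/(880*(a + y)))
-2197233 - S(-889, 2130) = -2197233 - (-889)*(-889 + 2130² - 109*2130)/(880*(2130 - 889)) = -2197233 - (-889)*(-889 + 4536900 - 232170)/(880*1241) = -2197233 - (-889)*4303841/(880*1241) = -2197233 - 1*(-3826114649/1092080) = -2197233 + 3826114649/1092080 = -2395728099991/1092080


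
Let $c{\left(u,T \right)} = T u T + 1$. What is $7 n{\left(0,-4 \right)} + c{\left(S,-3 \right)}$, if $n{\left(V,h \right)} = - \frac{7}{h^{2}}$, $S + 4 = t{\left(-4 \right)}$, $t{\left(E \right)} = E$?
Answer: $- \frac{1185}{16} \approx -74.063$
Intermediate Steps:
$S = -8$ ($S = -4 - 4 = -8$)
$n{\left(V,h \right)} = - \frac{7}{h^{2}}$
$c{\left(u,T \right)} = 1 + u T^{2}$ ($c{\left(u,T \right)} = u T^{2} + 1 = 1 + u T^{2}$)
$7 n{\left(0,-4 \right)} + c{\left(S,-3 \right)} = 7 \left(- \frac{7}{16}\right) + \left(1 - 8 \left(-3\right)^{2}\right) = 7 \left(\left(-7\right) \frac{1}{16}\right) + \left(1 - 72\right) = 7 \left(- \frac{7}{16}\right) + \left(1 - 72\right) = - \frac{49}{16} - 71 = - \frac{1185}{16}$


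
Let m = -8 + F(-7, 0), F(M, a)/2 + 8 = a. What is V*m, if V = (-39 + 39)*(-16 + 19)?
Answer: 0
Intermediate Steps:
F(M, a) = -16 + 2*a
m = -24 (m = -8 + (-16 + 2*0) = -8 + (-16 + 0) = -8 - 16 = -24)
V = 0 (V = 0*3 = 0)
V*m = 0*(-24) = 0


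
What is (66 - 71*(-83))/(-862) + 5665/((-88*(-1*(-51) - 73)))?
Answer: -302427/75856 ≈ -3.9869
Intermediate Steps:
(66 - 71*(-83))/(-862) + 5665/((-88*(-1*(-51) - 73))) = (66 + 5893)*(-1/862) + 5665/((-88*(51 - 73))) = 5959*(-1/862) + 5665/((-88*(-22))) = -5959/862 + 5665/1936 = -5959/862 + 5665*(1/1936) = -5959/862 + 515/176 = -302427/75856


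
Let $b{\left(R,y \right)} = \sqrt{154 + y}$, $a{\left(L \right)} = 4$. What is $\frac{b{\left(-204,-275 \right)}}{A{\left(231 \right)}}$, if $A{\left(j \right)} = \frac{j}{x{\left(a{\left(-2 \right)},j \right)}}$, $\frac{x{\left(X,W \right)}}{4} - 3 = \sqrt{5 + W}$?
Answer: $\frac{4 i \left(3 + 2 \sqrt{59}\right)}{21} \approx 3.4976 i$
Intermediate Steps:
$x{\left(X,W \right)} = 12 + 4 \sqrt{5 + W}$
$A{\left(j \right)} = \frac{j}{12 + 4 \sqrt{5 + j}}$
$\frac{b{\left(-204,-275 \right)}}{A{\left(231 \right)}} = \frac{\sqrt{154 - 275}}{\frac{1}{4} \cdot 231 \frac{1}{3 + \sqrt{5 + 231}}} = \frac{\sqrt{-121}}{\frac{1}{4} \cdot 231 \frac{1}{3 + \sqrt{236}}} = \frac{11 i}{\frac{1}{4} \cdot 231 \frac{1}{3 + 2 \sqrt{59}}} = \frac{11 i}{\frac{231}{4} \frac{1}{3 + 2 \sqrt{59}}} = 11 i \left(\frac{4}{77} + \frac{8 \sqrt{59}}{231}\right)$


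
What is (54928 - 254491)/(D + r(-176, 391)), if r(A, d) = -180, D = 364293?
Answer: -66521/121371 ≈ -0.54808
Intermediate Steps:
(54928 - 254491)/(D + r(-176, 391)) = (54928 - 254491)/(364293 - 180) = -199563/364113 = -199563*1/364113 = -66521/121371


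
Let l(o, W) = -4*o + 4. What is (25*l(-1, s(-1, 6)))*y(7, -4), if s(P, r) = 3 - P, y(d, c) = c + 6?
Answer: 400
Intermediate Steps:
y(d, c) = 6 + c
l(o, W) = 4 - 4*o
(25*l(-1, s(-1, 6)))*y(7, -4) = (25*(4 - 4*(-1)))*(6 - 4) = (25*(4 + 4))*2 = (25*8)*2 = 200*2 = 400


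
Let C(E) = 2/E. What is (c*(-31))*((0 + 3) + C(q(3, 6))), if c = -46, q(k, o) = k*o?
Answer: 39928/9 ≈ 4436.4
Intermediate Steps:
(c*(-31))*((0 + 3) + C(q(3, 6))) = (-46*(-31))*((0 + 3) + 2/((3*6))) = 1426*(3 + 2/18) = 1426*(3 + 2*(1/18)) = 1426*(3 + ⅑) = 1426*(28/9) = 39928/9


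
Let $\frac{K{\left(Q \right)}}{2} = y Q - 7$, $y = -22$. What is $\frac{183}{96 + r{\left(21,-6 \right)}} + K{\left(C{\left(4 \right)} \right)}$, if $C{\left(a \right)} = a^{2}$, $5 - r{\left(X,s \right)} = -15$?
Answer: $- \frac{83105}{116} \approx -716.42$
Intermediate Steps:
$r{\left(X,s \right)} = 20$ ($r{\left(X,s \right)} = 5 - -15 = 5 + 15 = 20$)
$K{\left(Q \right)} = -14 - 44 Q$ ($K{\left(Q \right)} = 2 \left(- 22 Q - 7\right) = 2 \left(-7 - 22 Q\right) = -14 - 44 Q$)
$\frac{183}{96 + r{\left(21,-6 \right)}} + K{\left(C{\left(4 \right)} \right)} = \frac{183}{96 + 20} - \left(14 + 44 \cdot 4^{2}\right) = \frac{183}{116} - 718 = - \frac{83105}{116}$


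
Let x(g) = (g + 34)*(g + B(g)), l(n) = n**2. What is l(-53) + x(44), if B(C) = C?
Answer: 9673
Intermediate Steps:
x(g) = 2*g*(34 + g) (x(g) = (g + 34)*(g + g) = (34 + g)*(2*g) = 2*g*(34 + g))
l(-53) + x(44) = (-53)**2 + 2*44*(34 + 44) = 2809 + 2*44*78 = 2809 + 6864 = 9673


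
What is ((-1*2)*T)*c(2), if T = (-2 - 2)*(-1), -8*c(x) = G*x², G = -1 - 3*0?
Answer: -4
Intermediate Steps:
G = -1 (G = -1 + 0 = -1)
c(x) = x²/8 (c(x) = -(-1)*x²/8 = x²/8)
T = 4 (T = -4*(-1) = 4)
((-1*2)*T)*c(2) = (-1*2*4)*((⅛)*2²) = (-2*4)*((⅛)*4) = -8*½ = -4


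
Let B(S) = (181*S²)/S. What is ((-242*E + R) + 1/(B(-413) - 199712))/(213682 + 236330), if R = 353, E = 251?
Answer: -2762444481/20585423930 ≈ -0.13419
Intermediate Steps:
B(S) = 181*S
((-242*E + R) + 1/(B(-413) - 199712))/(213682 + 236330) = ((-242*251 + 353) + 1/(181*(-413) - 199712))/(213682 + 236330) = ((-60742 + 353) + 1/(-74753 - 199712))/450012 = (-60389 + 1/(-274465))*(1/450012) = (-60389 - 1/274465)*(1/450012) = -16574666886/274465*1/450012 = -2762444481/20585423930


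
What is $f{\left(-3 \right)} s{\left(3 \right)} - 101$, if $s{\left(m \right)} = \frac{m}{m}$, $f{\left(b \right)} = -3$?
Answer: $-104$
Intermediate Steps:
$s{\left(m \right)} = 1$
$f{\left(-3 \right)} s{\left(3 \right)} - 101 = \left(-3\right) 1 - 101 = -3 - 101 = -104$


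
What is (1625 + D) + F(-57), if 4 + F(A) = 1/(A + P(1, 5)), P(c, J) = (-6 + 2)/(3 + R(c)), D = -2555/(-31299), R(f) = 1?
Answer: 2942786273/1815342 ≈ 1621.1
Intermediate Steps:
D = 2555/31299 (D = -2555*(-1/31299) = 2555/31299 ≈ 0.081632)
P(c, J) = -1 (P(c, J) = (-6 + 2)/(3 + 1) = -4/4 = -4*1/4 = -1)
F(A) = -4 + 1/(-1 + A) (F(A) = -4 + 1/(A - 1) = -4 + 1/(-1 + A))
(1625 + D) + F(-57) = (1625 + 2555/31299) + (5 - 4*(-57))/(-1 - 57) = 50863430/31299 + (5 + 228)/(-58) = 50863430/31299 - 1/58*233 = 50863430/31299 - 233/58 = 2942786273/1815342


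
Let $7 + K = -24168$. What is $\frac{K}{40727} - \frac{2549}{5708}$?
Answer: $- \frac{241804023}{232469716} \approx -1.0402$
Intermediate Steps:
$K = -24175$ ($K = -7 - 24168 = -24175$)
$\frac{K}{40727} - \frac{2549}{5708} = - \frac{24175}{40727} - \frac{2549}{5708} = - \frac{241804023}{232469716}$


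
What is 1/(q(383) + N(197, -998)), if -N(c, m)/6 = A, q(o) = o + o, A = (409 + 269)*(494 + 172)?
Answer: -1/2708522 ≈ -3.6920e-7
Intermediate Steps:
A = 451548 (A = 678*666 = 451548)
q(o) = 2*o
N(c, m) = -2709288 (N(c, m) = -6*451548 = -2709288)
1/(q(383) + N(197, -998)) = 1/(2*383 - 2709288) = 1/(766 - 2709288) = 1/(-2708522) = -1/2708522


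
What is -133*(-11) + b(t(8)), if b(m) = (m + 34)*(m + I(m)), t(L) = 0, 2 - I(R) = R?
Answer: 1531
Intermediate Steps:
I(R) = 2 - R
b(m) = 68 + 2*m (b(m) = (m + 34)*(m + (2 - m)) = (34 + m)*2 = 68 + 2*m)
-133*(-11) + b(t(8)) = -133*(-11) + (68 + 2*0) = 1463 + (68 + 0) = 1463 + 68 = 1531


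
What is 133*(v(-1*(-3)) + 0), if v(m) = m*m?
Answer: 1197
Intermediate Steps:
v(m) = m²
133*(v(-1*(-3)) + 0) = 133*((-1*(-3))² + 0) = 133*(3² + 0) = 133*(9 + 0) = 133*9 = 1197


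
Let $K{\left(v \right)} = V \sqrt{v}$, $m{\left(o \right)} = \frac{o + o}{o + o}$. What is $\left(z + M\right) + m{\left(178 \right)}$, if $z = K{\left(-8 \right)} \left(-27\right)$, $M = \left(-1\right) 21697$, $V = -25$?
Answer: $-21696 + 1350 i \sqrt{2} \approx -21696.0 + 1909.2 i$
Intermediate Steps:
$m{\left(o \right)} = 1$ ($m{\left(o \right)} = \frac{2 o}{2 o} = 2 o \frac{1}{2 o} = 1$)
$M = -21697$
$K{\left(v \right)} = - 25 \sqrt{v}$
$z = 1350 i \sqrt{2}$ ($z = - 25 \sqrt{-8} \left(-27\right) = - 25 \cdot 2 i \sqrt{2} \left(-27\right) = - 50 i \sqrt{2} \left(-27\right) = 1350 i \sqrt{2} \approx 1909.2 i$)
$\left(z + M\right) + m{\left(178 \right)} = \left(1350 i \sqrt{2} - 21697\right) + 1 = \left(-21697 + 1350 i \sqrt{2}\right) + 1 = -21696 + 1350 i \sqrt{2}$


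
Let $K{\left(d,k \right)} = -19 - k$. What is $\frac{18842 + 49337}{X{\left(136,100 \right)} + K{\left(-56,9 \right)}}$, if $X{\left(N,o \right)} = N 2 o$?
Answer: $\frac{68179}{27172} \approx 2.5092$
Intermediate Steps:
$X{\left(N,o \right)} = 2 N o$
$\frac{18842 + 49337}{X{\left(136,100 \right)} + K{\left(-56,9 \right)}} = \frac{18842 + 49337}{2 \cdot 136 \cdot 100 - 28} = \frac{68179}{27200 - 28} = \frac{68179}{27172}$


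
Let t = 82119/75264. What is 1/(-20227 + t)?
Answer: -25088/507427603 ≈ -4.9442e-5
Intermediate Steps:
t = 27373/25088 (t = 82119*(1/75264) = 27373/25088 ≈ 1.0911)
1/(-20227 + t) = 1/(-20227 + 27373/25088) = 1/(-507427603/25088) = -25088/507427603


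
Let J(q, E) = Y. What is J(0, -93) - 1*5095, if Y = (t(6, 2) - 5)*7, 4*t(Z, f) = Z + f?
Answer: -5116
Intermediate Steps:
t(Z, f) = Z/4 + f/4 (t(Z, f) = (Z + f)/4 = Z/4 + f/4)
Y = -21 (Y = (((¼)*6 + (¼)*2) - 5)*7 = ((3/2 + ½) - 5)*7 = (2 - 5)*7 = -3*7 = -21)
J(q, E) = -21
J(0, -93) - 1*5095 = -21 - 1*5095 = -21 - 5095 = -5116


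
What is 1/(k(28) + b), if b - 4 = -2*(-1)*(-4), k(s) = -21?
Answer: -1/25 ≈ -0.040000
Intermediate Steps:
b = -4 (b = 4 - 2*(-1)*(-4) = 4 + 2*(-4) = 4 - 8 = -4)
1/(k(28) + b) = 1/(-21 - 4) = 1/(-25) = -1/25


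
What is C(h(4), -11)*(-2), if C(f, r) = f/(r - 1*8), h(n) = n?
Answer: 8/19 ≈ 0.42105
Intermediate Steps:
C(f, r) = f/(-8 + r) (C(f, r) = f/(r - 8) = f/(-8 + r))
C(h(4), -11)*(-2) = (4/(-8 - 11))*(-2) = (4/(-19))*(-2) = (4*(-1/19))*(-2) = -4/19*(-2) = 8/19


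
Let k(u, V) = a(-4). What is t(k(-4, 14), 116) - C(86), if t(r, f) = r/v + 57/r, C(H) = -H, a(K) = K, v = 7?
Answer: 1993/28 ≈ 71.179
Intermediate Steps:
k(u, V) = -4
t(r, f) = 57/r + r/7 (t(r, f) = r/7 + 57/r = 57/r + r/7)
t(k(-4, 14), 116) - C(86) = (57/(-4) + (1/7)*(-4)) - (-1)*86 = (57*(-1/4) - 4/7) - 1*(-86) = (-57/4 - 4/7) + 86 = -415/28 + 86 = 1993/28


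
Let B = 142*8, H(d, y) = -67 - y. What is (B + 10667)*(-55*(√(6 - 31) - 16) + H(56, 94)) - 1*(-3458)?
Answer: 8489815 - 3245825*I ≈ 8.4898e+6 - 3.2458e+6*I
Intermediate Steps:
B = 1136
(B + 10667)*(-55*(√(6 - 31) - 16) + H(56, 94)) - 1*(-3458) = (1136 + 10667)*(-55*(√(6 - 31) - 16) + (-67 - 1*94)) - 1*(-3458) = 11803*(-55*(√(-25) - 16) + (-67 - 94)) + 3458 = 11803*(-55*(5*I - 16) - 161) + 3458 = 11803*(-55*(-16 + 5*I) - 161) + 3458 = 11803*((880 - 275*I) - 161) + 3458 = 11803*(719 - 275*I) + 3458 = (8486357 - 3245825*I) + 3458 = 8489815 - 3245825*I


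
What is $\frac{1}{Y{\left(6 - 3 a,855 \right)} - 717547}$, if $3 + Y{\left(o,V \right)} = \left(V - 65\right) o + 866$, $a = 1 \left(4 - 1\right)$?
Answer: $- \frac{1}{719054} \approx -1.3907 \cdot 10^{-6}$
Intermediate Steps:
$a = 3$ ($a = 1 \cdot 3 = 3$)
$Y{\left(o,V \right)} = 863 + o \left(-65 + V\right)$ ($Y{\left(o,V \right)} = -3 + \left(\left(V - 65\right) o + 866\right) = -3 + \left(\left(-65 + V\right) o + 866\right) = -3 + \left(o \left(-65 + V\right) + 866\right) = -3 + \left(866 + o \left(-65 + V\right)\right) = 863 + o \left(-65 + V\right)$)
$\frac{1}{Y{\left(6 - 3 a,855 \right)} - 717547} = \frac{1}{\left(863 - 65 \left(6 - 9\right) + 855 \left(6 - 9\right)\right) - 717547} = \frac{1}{\left(863 - -195 + 855 \left(-3\right)\right) - 717547} = \frac{1}{\left(863 + 195 - 2565\right) - 717547} = \frac{1}{-1507 - 717547} = \frac{1}{-719054} = - \frac{1}{719054}$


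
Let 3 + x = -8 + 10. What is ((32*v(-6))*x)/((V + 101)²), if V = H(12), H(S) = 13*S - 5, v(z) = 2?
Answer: -4/3969 ≈ -0.0010078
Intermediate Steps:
x = -1 (x = -3 + (-8 + 10) = -3 + 2 = -1)
H(S) = -5 + 13*S
V = 151 (V = -5 + 13*12 = -5 + 156 = 151)
((32*v(-6))*x)/((V + 101)²) = ((32*2)*(-1))/((151 + 101)²) = (64*(-1))/(252²) = -64/63504 = -64*1/63504 = -4/3969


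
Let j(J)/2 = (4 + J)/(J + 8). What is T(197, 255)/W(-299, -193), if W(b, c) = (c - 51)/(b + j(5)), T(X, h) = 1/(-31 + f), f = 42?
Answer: 3869/34892 ≈ 0.11089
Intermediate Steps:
j(J) = 2*(4 + J)/(8 + J) (j(J) = 2*((4 + J)/(J + 8)) = 2*((4 + J)/(8 + J)) = 2*(4 + J)/(8 + J))
T(X, h) = 1/11 (T(X, h) = 1/(-31 + 42) = 1/11)
W(b, c) = (-51 + c)/(18/13 + b) (W(b, c) = (c - 51)/(b + 2*(4 + 5)/(8 + 5)) = (-51 + c)/(b + 2*9/13) = (-51 + c)/(b + 2*(1/13)*9) = (-51 + c)/(b + 18/13) = (-51 + c)/(18/13 + b))
T(197, 255)/W(-299, -193) = 1/(11*((13*(-51 - 193)/(18 + 13*(-299))))) = 1/(11*((13*(-244)/(18 - 3887)))) = 1/(11*((13*(-244)/(-3869)))) = 1/(11*((13*(-1/3869)*(-244)))) = 1/(11*(3172/3869)) = (1/11)*(3869/3172) = 3869/34892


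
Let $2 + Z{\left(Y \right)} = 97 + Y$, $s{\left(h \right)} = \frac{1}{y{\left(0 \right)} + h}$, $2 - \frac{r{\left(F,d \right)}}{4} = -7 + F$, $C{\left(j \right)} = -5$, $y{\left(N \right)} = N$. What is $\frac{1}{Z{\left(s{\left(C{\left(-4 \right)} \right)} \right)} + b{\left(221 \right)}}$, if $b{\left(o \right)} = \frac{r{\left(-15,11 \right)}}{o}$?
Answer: $\frac{1105}{105234} \approx 0.0105$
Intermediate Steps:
$r{\left(F,d \right)} = 36 - 4 F$ ($r{\left(F,d \right)} = 8 - 4 \left(-7 + F\right) = 8 - \left(-28 + 4 F\right) = 36 - 4 F$)
$s{\left(h \right)} = \frac{1}{h}$ ($s{\left(h \right)} = \frac{1}{0 + h} = \frac{1}{h}$)
$Z{\left(Y \right)} = 95 + Y$ ($Z{\left(Y \right)} = -2 + \left(97 + Y\right) = 95 + Y$)
$b{\left(o \right)} = \frac{96}{o}$ ($b{\left(o \right)} = \frac{36 - -60}{o} = \frac{36 + 60}{o} = \frac{96}{o}$)
$\frac{1}{Z{\left(s{\left(C{\left(-4 \right)} \right)} \right)} + b{\left(221 \right)}} = \frac{1}{\left(95 + \frac{1}{-5}\right) + \frac{96}{221}} = \frac{1}{\left(95 - \frac{1}{5}\right) + 96 \cdot \frac{1}{221}} = \frac{1}{\frac{474}{5} + \frac{96}{221}} = \frac{1}{\frac{105234}{1105}} = \frac{1105}{105234}$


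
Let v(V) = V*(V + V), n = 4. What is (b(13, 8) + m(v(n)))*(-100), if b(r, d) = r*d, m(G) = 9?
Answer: -11300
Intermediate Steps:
v(V) = 2*V² (v(V) = V*(2*V) = 2*V²)
b(r, d) = d*r
(b(13, 8) + m(v(n)))*(-100) = (8*13 + 9)*(-100) = (104 + 9)*(-100) = 113*(-100) = -11300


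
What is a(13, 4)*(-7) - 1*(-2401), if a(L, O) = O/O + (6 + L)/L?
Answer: 30989/13 ≈ 2383.8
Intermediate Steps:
a(L, O) = 1 + (6 + L)/L
a(13, 4)*(-7) - 1*(-2401) = (2 + 6/13)*(-7) - 1*(-2401) = (2 + 6*(1/13))*(-7) + 2401 = (2 + 6/13)*(-7) + 2401 = (32/13)*(-7) + 2401 = -224/13 + 2401 = 30989/13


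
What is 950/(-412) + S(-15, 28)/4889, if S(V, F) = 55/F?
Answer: -32506185/14099876 ≈ -2.3054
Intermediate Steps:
950/(-412) + S(-15, 28)/4889 = 950/(-412) + (55/28)/4889 = 950*(-1/412) + (55*(1/28))*(1/4889) = -475/206 + (55/28)*(1/4889) = -475/206 + 55/136892 = -32506185/14099876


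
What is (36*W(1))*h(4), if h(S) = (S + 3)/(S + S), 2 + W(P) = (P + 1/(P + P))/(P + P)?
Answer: -315/8 ≈ -39.375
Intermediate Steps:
W(P) = -2 + (P + 1/(2*P))/(2*P) (W(P) = -2 + (P + 1/(P + P))/(P + P) = -2 + (P + 1/(2*P))/((2*P)) = -2 + (P + 1/(2*P))*(1/(2*P)) = -2 + (P + 1/(2*P))/(2*P))
h(S) = (3 + S)/(2*S) (h(S) = (3 + S)/((2*S)) = (3 + S)*(1/(2*S)) = (3 + S)/(2*S))
(36*W(1))*h(4) = (36*(-3/2 + (¼)/1²))*((½)*(3 + 4)/4) = (36*(-3/2 + (¼)*1))*((½)*(¼)*7) = (36*(-3/2 + ¼))*(7/8) = (36*(-5/4))*(7/8) = -45*7/8 = -315/8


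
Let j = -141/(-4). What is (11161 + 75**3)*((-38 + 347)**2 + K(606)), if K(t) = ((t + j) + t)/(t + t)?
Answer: 16704251002381/404 ≈ 4.1347e+10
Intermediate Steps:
j = 141/4 (j = -141*(-1/4) = 141/4 ≈ 35.250)
K(t) = (141/4 + 2*t)/(2*t) (K(t) = ((t + 141/4) + t)/(t + t) = ((141/4 + t) + t)/((2*t)) = (141/4 + 2*t)*(1/(2*t)) = (141/4 + 2*t)/(2*t))
(11161 + 75**3)*((-38 + 347)**2 + K(606)) = (11161 + 75**3)*((-38 + 347)**2 + (141/8 + 606)/606) = (11161 + 421875)*(309**2 + (1/606)*(4989/8)) = 433036*(95481 + 1663/1616) = 433036*(154298959/1616) = 16704251002381/404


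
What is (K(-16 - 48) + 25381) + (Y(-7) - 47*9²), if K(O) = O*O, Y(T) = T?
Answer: 25663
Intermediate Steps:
K(O) = O²
(K(-16 - 48) + 25381) + (Y(-7) - 47*9²) = ((-16 - 48)² + 25381) + (-7 - 47*9²) = ((-64)² + 25381) + (-7 - 47*81) = (4096 + 25381) + (-7 - 3807) = 29477 - 3814 = 25663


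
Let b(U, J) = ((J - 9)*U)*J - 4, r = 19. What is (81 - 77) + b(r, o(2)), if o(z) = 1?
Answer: -152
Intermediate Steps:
b(U, J) = -4 + J*U*(-9 + J) (b(U, J) = ((-9 + J)*U)*J - 4 = (U*(-9 + J))*J - 4 = J*U*(-9 + J) - 4 = -4 + J*U*(-9 + J))
(81 - 77) + b(r, o(2)) = (81 - 77) + (-4 + 19*1**2 - 9*1*19) = 4 + (-4 + 19*1 - 171) = 4 + (-4 + 19 - 171) = 4 - 156 = -152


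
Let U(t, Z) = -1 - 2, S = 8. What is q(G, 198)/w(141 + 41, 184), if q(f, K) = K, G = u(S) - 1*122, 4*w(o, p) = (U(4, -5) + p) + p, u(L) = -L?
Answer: 792/365 ≈ 2.1699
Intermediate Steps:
U(t, Z) = -3
w(o, p) = -3/4 + p/2 (w(o, p) = ((-3 + p) + p)/4 = (-3 + 2*p)/4 = -3/4 + p/2)
G = -130 (G = -1*8 - 1*122 = -8 - 122 = -130)
q(G, 198)/w(141 + 41, 184) = 198/(-3/4 + (1/2)*184) = 198/(-3/4 + 92) = 198/(365/4) = 198*(4/365) = 792/365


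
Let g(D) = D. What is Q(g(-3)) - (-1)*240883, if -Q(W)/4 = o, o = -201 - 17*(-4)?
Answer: 241415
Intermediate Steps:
o = -133 (o = -201 - 1*(-68) = -201 + 68 = -133)
Q(W) = 532 (Q(W) = -4*(-133) = 532)
Q(g(-3)) - (-1)*240883 = 532 - (-1)*240883 = 532 - 1*(-240883) = 532 + 240883 = 241415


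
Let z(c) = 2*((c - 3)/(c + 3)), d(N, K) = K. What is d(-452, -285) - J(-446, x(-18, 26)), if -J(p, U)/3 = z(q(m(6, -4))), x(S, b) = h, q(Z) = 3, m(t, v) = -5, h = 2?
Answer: -285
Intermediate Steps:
x(S, b) = 2
z(c) = 2*(-3 + c)/(3 + c) (z(c) = 2*((-3 + c)/(3 + c)) = 2*(-3 + c)/(3 + c))
J(p, U) = 0 (J(p, U) = -6*(-3 + 3)/(3 + 3) = -6*0/6 = -3*0 = 0)
d(-452, -285) - J(-446, x(-18, 26)) = -285 - 1*0 = -285 + 0 = -285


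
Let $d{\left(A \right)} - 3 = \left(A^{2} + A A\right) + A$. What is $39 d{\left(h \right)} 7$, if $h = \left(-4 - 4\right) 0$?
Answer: $819$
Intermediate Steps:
$h = 0$ ($h = \left(-8\right) 0 = 0$)
$d{\left(A \right)} = 3 + A + 2 A^{2}$ ($d{\left(A \right)} = 3 + \left(\left(A^{2} + A A\right) + A\right) = 3 + \left(\left(A^{2} + A^{2}\right) + A\right) = 3 + \left(2 A^{2} + A\right) = 3 + \left(A + 2 A^{2}\right) = 3 + A + 2 A^{2}$)
$39 d{\left(h \right)} 7 = 39 \left(3 + 0 + 2 \cdot 0^{2}\right) 7 = 39 \left(3 + 0 + 2 \cdot 0\right) 7 = 39 \left(3 + 0 + 0\right) 7 = 39 \cdot 3 \cdot 7 = 117 \cdot 7 = 819$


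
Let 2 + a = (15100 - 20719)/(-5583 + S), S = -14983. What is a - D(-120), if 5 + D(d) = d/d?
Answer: 46751/20566 ≈ 2.2732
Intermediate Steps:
D(d) = -4 (D(d) = -5 + d/d = -5 + 1 = -4)
a = -35513/20566 (a = -2 + (15100 - 20719)/(-5583 - 14983) = -2 - 5619/(-20566) = -2 - 5619*(-1/20566) = -2 + 5619/20566 = -35513/20566 ≈ -1.7268)
a - D(-120) = -35513/20566 - 1*(-4) = -35513/20566 + 4 = 46751/20566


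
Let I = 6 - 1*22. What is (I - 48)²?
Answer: 4096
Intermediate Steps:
I = -16 (I = 6 - 22 = -16)
(I - 48)² = (-16 - 48)² = (-64)² = 4096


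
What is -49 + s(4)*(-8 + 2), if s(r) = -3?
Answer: -31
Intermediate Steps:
-49 + s(4)*(-8 + 2) = -49 - 3*(-8 + 2) = -49 - 3*(-6) = -49 + 18 = -31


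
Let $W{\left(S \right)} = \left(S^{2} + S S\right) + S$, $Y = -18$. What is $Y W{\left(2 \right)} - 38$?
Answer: $-218$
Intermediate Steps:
$W{\left(S \right)} = S + 2 S^{2}$ ($W{\left(S \right)} = \left(S^{2} + S^{2}\right) + S = 2 S^{2} + S = S + 2 S^{2}$)
$Y W{\left(2 \right)} - 38 = - 18 \cdot 2 \left(1 + 2 \cdot 2\right) - 38 = - 18 \cdot 2 \left(1 + 4\right) - 38 = - 18 \cdot 2 \cdot 5 - 38 = \left(-18\right) 10 - 38 = -180 - 38 = -218$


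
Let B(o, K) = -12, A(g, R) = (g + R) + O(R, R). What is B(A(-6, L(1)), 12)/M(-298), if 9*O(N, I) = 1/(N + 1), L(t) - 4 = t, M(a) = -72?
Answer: ⅙ ≈ 0.16667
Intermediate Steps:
L(t) = 4 + t
O(N, I) = 1/(9*(1 + N)) (O(N, I) = 1/(9*(N + 1)) = 1/(9*(1 + N)))
A(g, R) = R + g + 1/(9*(1 + R)) (A(g, R) = (g + R) + 1/(9*(1 + R)) = (R + g) + 1/(9*(1 + R)) = R + g + 1/(9*(1 + R)))
B(A(-6, L(1)), 12)/M(-298) = -12/(-72) = -12*(-1/72) = ⅙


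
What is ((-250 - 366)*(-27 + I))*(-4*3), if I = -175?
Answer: -1493184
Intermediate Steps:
((-250 - 366)*(-27 + I))*(-4*3) = ((-250 - 366)*(-27 - 175))*(-4*3) = -616*(-202)*(-12) = 124432*(-12) = -1493184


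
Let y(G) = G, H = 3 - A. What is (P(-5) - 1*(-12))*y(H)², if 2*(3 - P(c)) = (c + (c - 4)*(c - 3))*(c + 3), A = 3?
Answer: 0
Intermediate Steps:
H = 0 (H = 3 - 1*3 = 3 - 3 = 0)
P(c) = 3 - (3 + c)*(c + (-4 + c)*(-3 + c))/2 (P(c) = 3 - (c + (c - 4)*(c - 3))*(c + 3)/2 = 3 - (c + (-4 + c)*(-3 + c))*(3 + c)/2 = 3 - (3 + c)*(c + (-4 + c)*(-3 + c))/2)
(P(-5) - 1*(-12))*y(H)² = ((-15 + 3*(-5) - ½*(-5)³ + (3/2)*(-5)²) - 1*(-12))*0² = ((-15 - 15 - ½*(-125) + (3/2)*25) + 12)*0 = ((-15 - 15 + 125/2 + 75/2) + 12)*0 = (70 + 12)*0 = 82*0 = 0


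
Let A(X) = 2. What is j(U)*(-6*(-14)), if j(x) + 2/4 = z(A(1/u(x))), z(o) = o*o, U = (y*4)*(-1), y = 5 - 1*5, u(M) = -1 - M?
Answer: 294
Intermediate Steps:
y = 0 (y = 5 - 5 = 0)
U = 0 (U = (0*4)*(-1) = 0*(-1) = 0)
z(o) = o²
j(x) = 7/2 (j(x) = -½ + 2² = -½ + 4 = 7/2)
j(U)*(-6*(-14)) = 7*(-6*(-14))/2 = (7/2)*84 = 294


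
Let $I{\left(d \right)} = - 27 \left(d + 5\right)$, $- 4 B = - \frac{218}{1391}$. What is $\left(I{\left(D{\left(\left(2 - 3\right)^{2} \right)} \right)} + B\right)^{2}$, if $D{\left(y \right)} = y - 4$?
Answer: $\frac{22535714161}{7739524} \approx 2911.8$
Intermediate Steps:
$B = \frac{109}{2782}$ ($B = - \frac{\left(-218\right) \frac{1}{1391}}{4} = \left(- \frac{1}{4}\right) \left(- \frac{218}{1391}\right) = \frac{109}{2782} \approx 0.03918$)
$D{\left(y \right)} = -4 + y$
$I{\left(d \right)} = -135 - 27 d$ ($I{\left(d \right)} = - 27 \left(5 + d\right) = -135 - 27 d$)
$\left(I{\left(D{\left(\left(2 - 3\right)^{2} \right)} \right)} + B\right)^{2} = \left(\left(-135 - 27 \left(-4 + \left(2 - 3\right)^{2}\right)\right) + \frac{109}{2782}\right)^{2} = \left(\left(-135 - 27 \left(-4 + \left(-1\right)^{2}\right)\right) + \frac{109}{2782}\right)^{2} = \left(\left(-135 - 27 \left(-4 + 1\right)\right) + \frac{109}{2782}\right)^{2} = \left(\left(-135 - -81\right) + \frac{109}{2782}\right)^{2} = \left(\left(-135 + 81\right) + \frac{109}{2782}\right)^{2} = \left(-54 + \frac{109}{2782}\right)^{2} = \left(- \frac{150119}{2782}\right)^{2} = \frac{22535714161}{7739524}$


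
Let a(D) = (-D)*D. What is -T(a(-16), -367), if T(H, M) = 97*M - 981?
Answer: 36580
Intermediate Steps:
a(D) = -D²
T(H, M) = -981 + 97*M
-T(a(-16), -367) = -(-981 + 97*(-367)) = -(-981 - 35599) = -1*(-36580) = 36580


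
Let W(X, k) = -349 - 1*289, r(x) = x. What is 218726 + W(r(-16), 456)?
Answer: 218088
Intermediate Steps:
W(X, k) = -638 (W(X, k) = -349 - 289 = -638)
218726 + W(r(-16), 456) = 218726 - 638 = 218088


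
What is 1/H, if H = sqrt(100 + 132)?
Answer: sqrt(58)/116 ≈ 0.065653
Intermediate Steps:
H = 2*sqrt(58) (H = sqrt(232) = 2*sqrt(58) ≈ 15.232)
1/H = 1/(2*sqrt(58)) = sqrt(58)/116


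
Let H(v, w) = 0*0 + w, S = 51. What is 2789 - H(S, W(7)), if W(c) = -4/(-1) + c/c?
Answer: 2784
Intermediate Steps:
W(c) = 5 (W(c) = -4*(-1) + 1 = 4 + 1 = 5)
H(v, w) = w (H(v, w) = 0 + w = w)
2789 - H(S, W(7)) = 2789 - 1*5 = 2789 - 5 = 2784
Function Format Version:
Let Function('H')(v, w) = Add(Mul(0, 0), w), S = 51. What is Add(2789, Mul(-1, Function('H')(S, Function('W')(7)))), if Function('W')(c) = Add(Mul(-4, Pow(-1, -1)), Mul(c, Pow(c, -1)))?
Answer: 2784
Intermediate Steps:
Function('W')(c) = 5 (Function('W')(c) = Add(Mul(-4, -1), 1) = Add(4, 1) = 5)
Function('H')(v, w) = w (Function('H')(v, w) = Add(0, w) = w)
Add(2789, Mul(-1, Function('H')(S, Function('W')(7)))) = Add(2789, Mul(-1, 5)) = Add(2789, -5) = 2784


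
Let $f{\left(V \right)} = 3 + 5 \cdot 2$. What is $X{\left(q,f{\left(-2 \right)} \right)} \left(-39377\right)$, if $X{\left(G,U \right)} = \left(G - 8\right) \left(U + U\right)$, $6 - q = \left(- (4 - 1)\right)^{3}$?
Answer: $-25595050$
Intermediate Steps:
$q = 33$ ($q = 6 - \left(- (4 - 1)\right)^{3} = 6 - \left(\left(-1\right) 3\right)^{3} = 6 - \left(-3\right)^{3} = 6 - -27 = 6 + 27 = 33$)
$f{\left(V \right)} = 13$ ($f{\left(V \right)} = 3 + 10 = 13$)
$X{\left(G,U \right)} = 2 U \left(-8 + G\right)$ ($X{\left(G,U \right)} = \left(-8 + G\right) 2 U = 2 U \left(-8 + G\right)$)
$X{\left(q,f{\left(-2 \right)} \right)} \left(-39377\right) = 2 \cdot 13 \left(-8 + 33\right) \left(-39377\right) = 2 \cdot 13 \cdot 25 \left(-39377\right) = 650 \left(-39377\right) = -25595050$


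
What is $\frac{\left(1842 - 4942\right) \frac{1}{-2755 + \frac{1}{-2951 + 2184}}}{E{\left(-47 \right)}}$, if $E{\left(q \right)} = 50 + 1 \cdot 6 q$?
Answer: $- \frac{594425}{122558988} \approx -0.0048501$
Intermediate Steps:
$E{\left(q \right)} = 50 + 6 q$
$\frac{\left(1842 - 4942\right) \frac{1}{-2755 + \frac{1}{-2951 + 2184}}}{E{\left(-47 \right)}} = \frac{\left(1842 - 4942\right) \frac{1}{-2755 + \frac{1}{-2951 + 2184}}}{50 + 6 \left(-47\right)} = \frac{\left(-3100\right) \frac{1}{-2755 + \frac{1}{-767}}}{50 - 282} = \frac{\left(-3100\right) \frac{1}{-2755 - \frac{1}{767}}}{-232} = - \frac{3100}{- \frac{2113086}{767}} \left(- \frac{1}{232}\right) = \left(-3100\right) \left(- \frac{767}{2113086}\right) \left(- \frac{1}{232}\right) = \frac{1188850}{1056543} \left(- \frac{1}{232}\right) = - \frac{594425}{122558988}$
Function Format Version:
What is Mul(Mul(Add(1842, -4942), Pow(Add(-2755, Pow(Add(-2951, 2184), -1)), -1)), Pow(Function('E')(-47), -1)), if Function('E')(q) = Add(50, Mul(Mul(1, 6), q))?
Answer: Rational(-594425, 122558988) ≈ -0.0048501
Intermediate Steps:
Function('E')(q) = Add(50, Mul(6, q))
Mul(Mul(Add(1842, -4942), Pow(Add(-2755, Pow(Add(-2951, 2184), -1)), -1)), Pow(Function('E')(-47), -1)) = Mul(Mul(Add(1842, -4942), Pow(Add(-2755, Pow(Add(-2951, 2184), -1)), -1)), Pow(Add(50, Mul(6, -47)), -1)) = Mul(Mul(-3100, Pow(Add(-2755, Pow(-767, -1)), -1)), Pow(Add(50, -282), -1)) = Mul(Mul(-3100, Pow(Add(-2755, Rational(-1, 767)), -1)), Pow(-232, -1)) = Mul(Mul(-3100, Pow(Rational(-2113086, 767), -1)), Rational(-1, 232)) = Mul(Mul(-3100, Rational(-767, 2113086)), Rational(-1, 232)) = Mul(Rational(1188850, 1056543), Rational(-1, 232)) = Rational(-594425, 122558988)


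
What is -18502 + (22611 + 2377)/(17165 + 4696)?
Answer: -404447234/21861 ≈ -18501.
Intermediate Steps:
-18502 + (22611 + 2377)/(17165 + 4696) = -18502 + 24988/21861 = -404447234/21861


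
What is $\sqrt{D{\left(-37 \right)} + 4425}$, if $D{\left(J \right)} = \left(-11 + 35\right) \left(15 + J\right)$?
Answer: $3 \sqrt{433} \approx 62.426$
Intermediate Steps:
$D{\left(J \right)} = 360 + 24 J$ ($D{\left(J \right)} = 24 \left(15 + J\right) = 360 + 24 J$)
$\sqrt{D{\left(-37 \right)} + 4425} = \sqrt{\left(360 + 24 \left(-37\right)\right) + 4425} = \sqrt{\left(360 - 888\right) + 4425} = \sqrt{-528 + 4425} = \sqrt{3897} = 3 \sqrt{433}$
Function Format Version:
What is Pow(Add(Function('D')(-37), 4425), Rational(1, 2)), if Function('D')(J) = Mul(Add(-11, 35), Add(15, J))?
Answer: Mul(3, Pow(433, Rational(1, 2))) ≈ 62.426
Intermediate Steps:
Function('D')(J) = Add(360, Mul(24, J)) (Function('D')(J) = Mul(24, Add(15, J)) = Add(360, Mul(24, J)))
Pow(Add(Function('D')(-37), 4425), Rational(1, 2)) = Pow(Add(Add(360, Mul(24, -37)), 4425), Rational(1, 2)) = Pow(Add(Add(360, -888), 4425), Rational(1, 2)) = Pow(Add(-528, 4425), Rational(1, 2)) = Pow(3897, Rational(1, 2)) = Mul(3, Pow(433, Rational(1, 2)))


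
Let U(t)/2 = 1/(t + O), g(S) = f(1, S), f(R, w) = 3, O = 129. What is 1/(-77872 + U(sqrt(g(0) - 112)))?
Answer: (-sqrt(109) + 129*I)/(2*(-5022743*I + 38936*sqrt(109))) ≈ -1.2842e-5 + 2.0606e-13*I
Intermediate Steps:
g(S) = 3
U(t) = 2/(129 + t) (U(t) = 2/(t + 129) = 2/(129 + t))
1/(-77872 + U(sqrt(g(0) - 112))) = 1/(-77872 + 2/(129 + sqrt(3 - 112))) = 1/(-77872 + 2/(129 + sqrt(-109))) = 1/(-77872 + 2/(129 + I*sqrt(109)))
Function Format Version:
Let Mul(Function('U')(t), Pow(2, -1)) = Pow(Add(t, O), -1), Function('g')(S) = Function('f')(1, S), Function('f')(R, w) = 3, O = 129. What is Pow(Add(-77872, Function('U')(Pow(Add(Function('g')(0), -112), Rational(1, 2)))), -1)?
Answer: Mul(Rational(1, 2), Pow(Add(Mul(-5022743, I), Mul(38936, Pow(109, Rational(1, 2)))), -1), Add(Mul(-1, Pow(109, Rational(1, 2))), Mul(129, I))) ≈ Add(-1.2842e-5, Mul(2.0606e-13, I))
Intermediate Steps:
Function('g')(S) = 3
Function('U')(t) = Mul(2, Pow(Add(129, t), -1)) (Function('U')(t) = Mul(2, Pow(Add(t, 129), -1)) = Mul(2, Pow(Add(129, t), -1)))
Pow(Add(-77872, Function('U')(Pow(Add(Function('g')(0), -112), Rational(1, 2)))), -1) = Pow(Add(-77872, Mul(2, Pow(Add(129, Pow(Add(3, -112), Rational(1, 2))), -1))), -1) = Pow(Add(-77872, Mul(2, Pow(Add(129, Pow(-109, Rational(1, 2))), -1))), -1) = Pow(Add(-77872, Mul(2, Pow(Add(129, Mul(I, Pow(109, Rational(1, 2)))), -1))), -1)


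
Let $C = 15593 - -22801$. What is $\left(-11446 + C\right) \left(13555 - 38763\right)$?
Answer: $-679305184$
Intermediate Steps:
$C = 38394$ ($C = 15593 + 22801 = 38394$)
$\left(-11446 + C\right) \left(13555 - 38763\right) = \left(-11446 + 38394\right) \left(13555 - 38763\right) = 26948 \left(-25208\right) = -679305184$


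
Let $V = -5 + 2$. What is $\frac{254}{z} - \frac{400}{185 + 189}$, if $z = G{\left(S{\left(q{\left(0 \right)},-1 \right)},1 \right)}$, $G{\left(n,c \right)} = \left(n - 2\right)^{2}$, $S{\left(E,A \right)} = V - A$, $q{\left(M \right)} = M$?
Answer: $\frac{22149}{1496} \approx 14.805$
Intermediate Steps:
$V = -3$
$S{\left(E,A \right)} = -3 - A$
$G{\left(n,c \right)} = \left(-2 + n\right)^{2}$
$z = 16$ ($z = \left(-2 - 2\right)^{2} = \left(-4\right)^{2} = 16$)
$\frac{254}{z} - \frac{400}{185 + 189} = \frac{254}{16} - \frac{400}{185 + 189} = 254 \cdot \frac{1}{16} - \frac{400}{374} = \frac{127}{8} - \frac{200}{187} = \frac{22149}{1496}$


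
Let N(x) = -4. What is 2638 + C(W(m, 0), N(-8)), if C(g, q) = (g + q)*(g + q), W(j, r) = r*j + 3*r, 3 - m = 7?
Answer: 2654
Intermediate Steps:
m = -4 (m = 3 - 1*7 = 3 - 7 = -4)
W(j, r) = 3*r + j*r (W(j, r) = j*r + 3*r = 3*r + j*r)
C(g, q) = (g + q)²
2638 + C(W(m, 0), N(-8)) = 2638 + (0*(3 - 4) - 4)² = 2638 + (0*(-1) - 4)² = 2638 + (0 - 4)² = 2638 + (-4)² = 2638 + 16 = 2654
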